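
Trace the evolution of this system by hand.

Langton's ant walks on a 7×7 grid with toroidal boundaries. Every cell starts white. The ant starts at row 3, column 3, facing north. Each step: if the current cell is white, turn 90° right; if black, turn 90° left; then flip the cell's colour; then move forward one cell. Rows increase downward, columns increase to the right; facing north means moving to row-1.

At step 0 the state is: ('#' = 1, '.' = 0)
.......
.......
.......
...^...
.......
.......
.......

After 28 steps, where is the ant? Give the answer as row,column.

5,1

step 0: .......
.......
.......
...^...
.......
.......
.......
step 1: .......
.......
.......
...#>..
.......
.......
.......
step 2: .......
.......
.......
...##..
....v..
.......
.......
step 3: .......
.......
.......
...##..
...<#..
.......
.......
step 4: .......
.......
.......
...^#..
...##..
.......
.......
step 5: .......
.......
.......
..<.#..
...##..
.......
.......
step 6: .......
.......
..^....
..#.#..
...##..
.......
.......
step 7: .......
.......
..#>...
..#.#..
...##..
.......
.......
step 8: .......
.......
..##...
..#v#..
...##..
.......
.......
step 9: .......
.......
..##...
..<##..
...##..
.......
.......
step 10: .......
.......
..##...
...##..
..v##..
.......
.......
step 11: .......
.......
..##...
...##..
.<###..
.......
.......
step 12: .......
.......
..##...
.^.##..
.####..
.......
.......
step 13: .......
.......
..##...
.#>##..
.####..
.......
.......
step 14: .......
.......
..##...
.####..
.#v##..
.......
.......
step 15: .......
.......
..##...
.####..
.#.>#..
.......
.......
step 16: .......
.......
..##...
.##^#..
.#..#..
.......
.......
step 17: .......
.......
..##...
.#<.#..
.#..#..
.......
.......
step 18: .......
.......
..##...
.#..#..
.#v.#..
.......
.......
step 19: .......
.......
..##...
.#..#..
.<#.#..
.......
.......
step 20: .......
.......
..##...
.#..#..
..#.#..
.v.....
.......
step 21: .......
.......
..##...
.#..#..
..#.#..
<#.....
.......
step 22: .......
.......
..##...
.#..#..
^.#.#..
##.....
.......
step 23: .......
.......
..##...
.#..#..
#>#.#..
##.....
.......
step 24: .......
.......
..##...
.#..#..
###.#..
#v.....
.......
step 25: .......
.......
..##...
.#..#..
###.#..
#.>....
.......
step 26: .......
.......
..##...
.#..#..
###.#..
#.#....
..v....
step 27: .......
.......
..##...
.#..#..
###.#..
#.#....
.<#....
step 28: .......
.......
..##...
.#..#..
###.#..
#^#....
.##....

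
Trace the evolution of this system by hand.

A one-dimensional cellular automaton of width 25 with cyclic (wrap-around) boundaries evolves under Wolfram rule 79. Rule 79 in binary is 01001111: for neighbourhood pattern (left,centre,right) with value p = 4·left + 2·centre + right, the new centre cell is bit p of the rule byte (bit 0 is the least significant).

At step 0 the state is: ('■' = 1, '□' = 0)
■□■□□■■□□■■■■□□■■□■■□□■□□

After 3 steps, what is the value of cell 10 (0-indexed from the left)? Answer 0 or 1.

0) ■□■□□■■□□■■■■□□■■□■■□□■□□
1) ■□■□■■■□■■□□■□■■■□■■□■■□■
2) ■□■□■□■□■■□■■□■□■□■■□■■□■
3) ■□■□■□■□■■□■■□■□■□■■□■■□■

0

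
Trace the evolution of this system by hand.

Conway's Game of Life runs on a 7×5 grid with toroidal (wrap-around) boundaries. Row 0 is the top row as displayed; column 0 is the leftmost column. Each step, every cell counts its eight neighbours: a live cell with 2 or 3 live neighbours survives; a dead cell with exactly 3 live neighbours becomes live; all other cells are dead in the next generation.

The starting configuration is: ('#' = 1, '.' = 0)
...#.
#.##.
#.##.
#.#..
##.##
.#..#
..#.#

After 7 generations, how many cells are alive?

30

k=0  ...#.
#.##.
#.##.
#.#..
##.##
.#..#
..#.#
k=1  .#...
.....
#....
.....
...#.
.#...
#.#.#
k=2  ##...
.....
.....
.....
.....
#####
#.#..
k=3  ##...
.....
.....
.....
#####
#.###
.....
k=4  .....
.....
.....
#####
.....
.....
..##.
k=5  .....
.....
#####
#####
#####
.....
.....
k=6  .....
#####
.....
.....
.....
#####
.....
k=7  #####
#####
#####
.....
#####
#####
#####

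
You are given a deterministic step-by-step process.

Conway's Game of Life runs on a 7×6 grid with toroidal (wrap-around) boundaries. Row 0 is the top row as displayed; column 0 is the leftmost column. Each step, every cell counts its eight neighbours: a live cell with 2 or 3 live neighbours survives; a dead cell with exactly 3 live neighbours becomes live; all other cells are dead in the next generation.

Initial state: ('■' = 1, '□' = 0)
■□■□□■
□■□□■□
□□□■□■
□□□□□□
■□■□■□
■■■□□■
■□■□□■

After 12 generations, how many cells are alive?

t=0: ■□■□□■
□■□□■□
□□□■□■
□□□□□□
■□■□■□
■■■□□■
■□■□□■
t=1: □□■■■□
□■■■■□
□□□□■□
□□□■■■
■□■■□□
□□■□■□
□□■■■□
t=2: □□□□□■
□■□□□■
□□□□□□
□□■□□■
□■■□□□
□□□□■■
□■□□□■
t=3: □□□□■■
■□□□□□
■□□□□□
□■■□□□
■■■■■■
□■■□■■
□□□□□■
t=4: ■□□□■■
■□□□□□
■□□□□□
□□□□■□
□□□□□□
□□□□□□
□□□■□□
t=5: ■□□□■■
■■□□□□
□□□□□■
□□□□□□
□□□□□□
□□□□□□
□□□□■■
t=6: □■□□■□
□■□□■□
■□□□□□
□□□□□□
□□□□□□
□□□□□□
■□□□■□
t=7: ■■□■■□
■■□□□■
□□□□□□
□□□□□□
□□□□□□
□□□□□□
□□□□□■
t=8: □■■□■□
□■■□■■
■□□□□□
□□□□□□
□□□□□□
□□□□□□
■□□□■■
t=9: □□■□□□
□□■□■■
■■□□□■
□□□□□□
□□□□□□
□□□□□■
■■□■■■
t=10: □□■□□□
□□■■■■
■■□□■■
■□□□□□
□□□□□□
□□□□□■
■■■■■■
t=11: □□□□□□
□□■□□□
□■■□□□
■■□□□□
□□□□□□
□■■■□■
■■■■■■
t=12: ■□□□■■
□■■□□□
■□■□□□
■■■□□□
□□□□□□
□□□□□■
□□□□□■

12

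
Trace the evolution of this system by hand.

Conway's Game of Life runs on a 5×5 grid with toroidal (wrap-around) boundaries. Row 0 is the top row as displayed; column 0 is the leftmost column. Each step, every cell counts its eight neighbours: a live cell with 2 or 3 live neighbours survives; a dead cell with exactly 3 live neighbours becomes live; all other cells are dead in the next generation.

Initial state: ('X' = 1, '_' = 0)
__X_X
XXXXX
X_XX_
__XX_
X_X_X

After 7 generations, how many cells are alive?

k=0  __X_X
XXXXX
X_XX_
__XX_
X_X_X
k=1  _____
_____
X____
X____
X_X_X
k=2  _____
_____
_____
X____
XX__X
k=3  X____
_____
_____
XX__X
XX__X
k=4  XX__X
_____
X____
_X__X
_____
k=5  X____
_X__X
X____
X____
_X__X
k=6  _X__X
_X__X
XX__X
XX__X
_X__X
k=7  _XXXX
_XXXX
__XX_
__XX_
_XXXX

16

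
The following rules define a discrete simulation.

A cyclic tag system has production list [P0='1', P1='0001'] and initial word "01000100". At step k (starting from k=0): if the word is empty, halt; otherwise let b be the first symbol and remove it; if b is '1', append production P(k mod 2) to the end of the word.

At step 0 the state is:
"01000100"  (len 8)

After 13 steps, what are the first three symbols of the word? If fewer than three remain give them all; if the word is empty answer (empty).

001

gen 0: "01000100"  (len 8)
gen 1: "1000100"  (len 7)
gen 2: "0001000001"  (len 10)
gen 3: "001000001"  (len 9)
gen 4: "01000001"  (len 8)
gen 5: "1000001"  (len 7)
gen 6: "0000010001"  (len 10)
gen 7: "000010001"  (len 9)
gen 8: "00010001"  (len 8)
gen 9: "0010001"  (len 7)
gen 10: "010001"  (len 6)
gen 11: "10001"  (len 5)
gen 12: "00010001"  (len 8)
gen 13: "0010001"  (len 7)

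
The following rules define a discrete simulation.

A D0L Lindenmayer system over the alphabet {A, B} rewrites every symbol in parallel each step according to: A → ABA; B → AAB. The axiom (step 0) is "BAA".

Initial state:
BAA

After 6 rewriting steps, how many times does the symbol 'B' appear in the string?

t=0: BAA
t=1: AABABAABA
t=2: ABAABAAABABAAABABAABAAABABA
t=3: ABAAABABAABAAABABAABAABAAABABAAABABAABAABAAABABAAABABAABAAABABAABAABAAABABAAABABA
t=4: ABAAABABAABAABAAABABAAABABAABAAABABAABAABAAABABAAABABAABAA…BABAABAAABABAABAAABABAABAABAAABABAAABABAABAABAAABABAAABABA  (len 243)
t=5: ABAAABABAABAABAAABABAAABABAABAAABABAABAAABABAABAABAAABABAA…BABAABAAABABAABAAABABAABAABAAABABAAABABAABAABAAABABAAABABA  (len 729)
t=6: ABAAABABAABAABAAABABAAABABAABAAABABAABAAABABAABAABAAABABAA…BABAABAAABABAABAAABABAABAABAAABABAAABABAABAABAAABABAAABABA  (len 2187)

729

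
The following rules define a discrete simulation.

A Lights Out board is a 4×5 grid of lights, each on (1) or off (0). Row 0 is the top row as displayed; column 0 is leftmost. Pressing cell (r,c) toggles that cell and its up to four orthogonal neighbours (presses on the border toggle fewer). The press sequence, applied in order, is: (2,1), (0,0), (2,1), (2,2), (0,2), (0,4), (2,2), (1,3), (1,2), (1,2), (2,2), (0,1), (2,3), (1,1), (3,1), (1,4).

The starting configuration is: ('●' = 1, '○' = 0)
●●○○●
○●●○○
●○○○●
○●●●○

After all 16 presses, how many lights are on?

14

t=0: ●●○○●
○●●○○
●○○○●
○●●●○
t=1: ●●○○●
○○●○○
○●●○●
○○●●○
t=2: ○○○○●
●○●○○
○●●○●
○○●●○
t=3: ○○○○●
●●●○○
●○○○●
○●●●○
t=4: ○○○○●
●●○○○
●●●●●
○●○●○
t=5: ○●●●●
●●●○○
●●●●●
○●○●○
t=6: ○●●○○
●●●○●
●●●●●
○●○●○
t=7: ○●●○○
●●○○●
●○○○●
○●●●○
t=8: ○●●●○
●●●●○
●○○●●
○●●●○
t=9: ○●○●○
●○○○○
●○●●●
○●●●○
t=10: ○●●●○
●●●●○
●○○●●
○●●●○
t=11: ○●●●○
●●○●○
●●●○●
○●○●○
t=12: ●○○●○
●○○●○
●●●○●
○●○●○
t=13: ●○○●○
●○○○○
●●○●○
○●○○○
t=14: ●●○●○
○●●○○
●○○●○
○●○○○
t=15: ●●○●○
○●●○○
●●○●○
●○●○○
t=16: ●●○●●
○●●●●
●●○●●
●○●○○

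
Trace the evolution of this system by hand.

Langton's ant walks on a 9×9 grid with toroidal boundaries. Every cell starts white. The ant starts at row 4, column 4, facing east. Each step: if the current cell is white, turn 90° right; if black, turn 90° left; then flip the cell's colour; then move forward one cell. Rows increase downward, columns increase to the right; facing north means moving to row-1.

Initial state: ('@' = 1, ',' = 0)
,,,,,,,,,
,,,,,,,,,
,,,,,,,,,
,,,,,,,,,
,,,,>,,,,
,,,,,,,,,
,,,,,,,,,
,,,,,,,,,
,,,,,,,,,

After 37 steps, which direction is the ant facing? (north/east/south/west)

0) ,,,,,,,,,
,,,,,,,,,
,,,,,,,,,
,,,,,,,,,
,,,,>,,,,
,,,,,,,,,
,,,,,,,,,
,,,,,,,,,
,,,,,,,,,
1) ,,,,,,,,,
,,,,,,,,,
,,,,,,,,,
,,,,,,,,,
,,,,@,,,,
,,,,v,,,,
,,,,,,,,,
,,,,,,,,,
,,,,,,,,,
2) ,,,,,,,,,
,,,,,,,,,
,,,,,,,,,
,,,,,,,,,
,,,,@,,,,
,,,<@,,,,
,,,,,,,,,
,,,,,,,,,
,,,,,,,,,
3) ,,,,,,,,,
,,,,,,,,,
,,,,,,,,,
,,,,,,,,,
,,,^@,,,,
,,,@@,,,,
,,,,,,,,,
,,,,,,,,,
,,,,,,,,,
4) ,,,,,,,,,
,,,,,,,,,
,,,,,,,,,
,,,,,,,,,
,,,@>,,,,
,,,@@,,,,
,,,,,,,,,
,,,,,,,,,
,,,,,,,,,
5) ,,,,,,,,,
,,,,,,,,,
,,,,,,,,,
,,,,^,,,,
,,,@,,,,,
,,,@@,,,,
,,,,,,,,,
,,,,,,,,,
,,,,,,,,,
6) ,,,,,,,,,
,,,,,,,,,
,,,,,,,,,
,,,,@>,,,
,,,@,,,,,
,,,@@,,,,
,,,,,,,,,
,,,,,,,,,
,,,,,,,,,
7) ,,,,,,,,,
,,,,,,,,,
,,,,,,,,,
,,,,@@,,,
,,,@,v,,,
,,,@@,,,,
,,,,,,,,,
,,,,,,,,,
,,,,,,,,,
8) ,,,,,,,,,
,,,,,,,,,
,,,,,,,,,
,,,,@@,,,
,,,@<@,,,
,,,@@,,,,
,,,,,,,,,
,,,,,,,,,
,,,,,,,,,
9) ,,,,,,,,,
,,,,,,,,,
,,,,,,,,,
,,,,^@,,,
,,,@@@,,,
,,,@@,,,,
,,,,,,,,,
,,,,,,,,,
,,,,,,,,,
10) ,,,,,,,,,
,,,,,,,,,
,,,,,,,,,
,,,<,@,,,
,,,@@@,,,
,,,@@,,,,
,,,,,,,,,
,,,,,,,,,
,,,,,,,,,
11) ,,,,,,,,,
,,,,,,,,,
,,,^,,,,,
,,,@,@,,,
,,,@@@,,,
,,,@@,,,,
,,,,,,,,,
,,,,,,,,,
,,,,,,,,,
12) ,,,,,,,,,
,,,,,,,,,
,,,@>,,,,
,,,@,@,,,
,,,@@@,,,
,,,@@,,,,
,,,,,,,,,
,,,,,,,,,
,,,,,,,,,
13) ,,,,,,,,,
,,,,,,,,,
,,,@@,,,,
,,,@v@,,,
,,,@@@,,,
,,,@@,,,,
,,,,,,,,,
,,,,,,,,,
,,,,,,,,,
14) ,,,,,,,,,
,,,,,,,,,
,,,@@,,,,
,,,<@@,,,
,,,@@@,,,
,,,@@,,,,
,,,,,,,,,
,,,,,,,,,
,,,,,,,,,
15) ,,,,,,,,,
,,,,,,,,,
,,,@@,,,,
,,,,@@,,,
,,,v@@,,,
,,,@@,,,,
,,,,,,,,,
,,,,,,,,,
,,,,,,,,,
16) ,,,,,,,,,
,,,,,,,,,
,,,@@,,,,
,,,,@@,,,
,,,,>@,,,
,,,@@,,,,
,,,,,,,,,
,,,,,,,,,
,,,,,,,,,
17) ,,,,,,,,,
,,,,,,,,,
,,,@@,,,,
,,,,^@,,,
,,,,,@,,,
,,,@@,,,,
,,,,,,,,,
,,,,,,,,,
,,,,,,,,,
18) ,,,,,,,,,
,,,,,,,,,
,,,@@,,,,
,,,<,@,,,
,,,,,@,,,
,,,@@,,,,
,,,,,,,,,
,,,,,,,,,
,,,,,,,,,
19) ,,,,,,,,,
,,,,,,,,,
,,,^@,,,,
,,,@,@,,,
,,,,,@,,,
,,,@@,,,,
,,,,,,,,,
,,,,,,,,,
,,,,,,,,,
20) ,,,,,,,,,
,,,,,,,,,
,,<,@,,,,
,,,@,@,,,
,,,,,@,,,
,,,@@,,,,
,,,,,,,,,
,,,,,,,,,
,,,,,,,,,
21) ,,,,,,,,,
,,^,,,,,,
,,@,@,,,,
,,,@,@,,,
,,,,,@,,,
,,,@@,,,,
,,,,,,,,,
,,,,,,,,,
,,,,,,,,,
22) ,,,,,,,,,
,,@>,,,,,
,,@,@,,,,
,,,@,@,,,
,,,,,@,,,
,,,@@,,,,
,,,,,,,,,
,,,,,,,,,
,,,,,,,,,
23) ,,,,,,,,,
,,@@,,,,,
,,@v@,,,,
,,,@,@,,,
,,,,,@,,,
,,,@@,,,,
,,,,,,,,,
,,,,,,,,,
,,,,,,,,,
24) ,,,,,,,,,
,,@@,,,,,
,,<@@,,,,
,,,@,@,,,
,,,,,@,,,
,,,@@,,,,
,,,,,,,,,
,,,,,,,,,
,,,,,,,,,
25) ,,,,,,,,,
,,@@,,,,,
,,,@@,,,,
,,v@,@,,,
,,,,,@,,,
,,,@@,,,,
,,,,,,,,,
,,,,,,,,,
,,,,,,,,,
26) ,,,,,,,,,
,,@@,,,,,
,,,@@,,,,
,<@@,@,,,
,,,,,@,,,
,,,@@,,,,
,,,,,,,,,
,,,,,,,,,
,,,,,,,,,
27) ,,,,,,,,,
,,@@,,,,,
,^,@@,,,,
,@@@,@,,,
,,,,,@,,,
,,,@@,,,,
,,,,,,,,,
,,,,,,,,,
,,,,,,,,,
28) ,,,,,,,,,
,,@@,,,,,
,@>@@,,,,
,@@@,@,,,
,,,,,@,,,
,,,@@,,,,
,,,,,,,,,
,,,,,,,,,
,,,,,,,,,
29) ,,,,,,,,,
,,@@,,,,,
,@@@@,,,,
,@v@,@,,,
,,,,,@,,,
,,,@@,,,,
,,,,,,,,,
,,,,,,,,,
,,,,,,,,,
30) ,,,,,,,,,
,,@@,,,,,
,@@@@,,,,
,@,>,@,,,
,,,,,@,,,
,,,@@,,,,
,,,,,,,,,
,,,,,,,,,
,,,,,,,,,
31) ,,,,,,,,,
,,@@,,,,,
,@@^@,,,,
,@,,,@,,,
,,,,,@,,,
,,,@@,,,,
,,,,,,,,,
,,,,,,,,,
,,,,,,,,,
32) ,,,,,,,,,
,,@@,,,,,
,@<,@,,,,
,@,,,@,,,
,,,,,@,,,
,,,@@,,,,
,,,,,,,,,
,,,,,,,,,
,,,,,,,,,
33) ,,,,,,,,,
,,@@,,,,,
,@,,@,,,,
,@v,,@,,,
,,,,,@,,,
,,,@@,,,,
,,,,,,,,,
,,,,,,,,,
,,,,,,,,,
34) ,,,,,,,,,
,,@@,,,,,
,@,,@,,,,
,<@,,@,,,
,,,,,@,,,
,,,@@,,,,
,,,,,,,,,
,,,,,,,,,
,,,,,,,,,
35) ,,,,,,,,,
,,@@,,,,,
,@,,@,,,,
,,@,,@,,,
,v,,,@,,,
,,,@@,,,,
,,,,,,,,,
,,,,,,,,,
,,,,,,,,,
36) ,,,,,,,,,
,,@@,,,,,
,@,,@,,,,
,,@,,@,,,
<@,,,@,,,
,,,@@,,,,
,,,,,,,,,
,,,,,,,,,
,,,,,,,,,
37) ,,,,,,,,,
,,@@,,,,,
,@,,@,,,,
^,@,,@,,,
@@,,,@,,,
,,,@@,,,,
,,,,,,,,,
,,,,,,,,,
,,,,,,,,,

north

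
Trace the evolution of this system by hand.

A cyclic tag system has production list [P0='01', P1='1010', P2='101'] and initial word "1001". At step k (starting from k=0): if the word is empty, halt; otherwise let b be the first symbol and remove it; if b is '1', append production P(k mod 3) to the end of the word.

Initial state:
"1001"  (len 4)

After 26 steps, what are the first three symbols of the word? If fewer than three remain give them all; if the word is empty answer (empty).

010

0) "1001"  (len 4)
1) "00101"  (len 5)
2) "0101"  (len 4)
3) "101"  (len 3)
4) "0101"  (len 4)
5) "101"  (len 3)
6) "01101"  (len 5)
7) "1101"  (len 4)
8) "1011010"  (len 7)
9) "011010101"  (len 9)
10) "11010101"  (len 8)
11) "10101011010"  (len 11)
12) "0101011010101"  (len 13)
13) "101011010101"  (len 12)
14) "010110101011010"  (len 15)
15) "10110101011010"  (len 14)
16) "011010101101001"  (len 15)
17) "11010101101001"  (len 14)
18) "1010101101001101"  (len 16)
19) "01010110100110101"  (len 17)
20) "1010110100110101"  (len 16)
21) "010110100110101101"  (len 18)
22) "10110100110101101"  (len 17)
23) "01101001101011011010"  (len 20)
24) "1101001101011011010"  (len 19)
25) "10100110101101101001"  (len 20)
26) "01001101011011010011010"  (len 23)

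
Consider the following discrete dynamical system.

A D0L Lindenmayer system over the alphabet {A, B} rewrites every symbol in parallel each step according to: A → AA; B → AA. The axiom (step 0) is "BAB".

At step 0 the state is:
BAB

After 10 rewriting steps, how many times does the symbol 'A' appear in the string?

3072

step 0: BAB
step 1: AAAAAA
step 2: AAAAAAAAAAAA
step 3: AAAAAAAAAAAAAAAAAAAAAAAA
step 4: AAAAAAAAAAAAAAAAAAAAAAAAAAAAAAAAAAAAAAAAAAAAAAAA
step 5: AAAAAAAAAAAAAAAAAAAAAAAAAAAAAAAAAAAAAAAAAAAAAAAAAAAAAAAAAAAAAAAAAAAAAAAAAAAAAAAAAAAAAAAAAAAAAAAA
step 6: AAAAAAAAAAAAAAAAAAAAAAAAAAAAAAAAAAAAAAAAAAAAAAAAAAAAAAAAAA…AAAAAAAAAAAAAAAAAAAAAAAAAAAAAAAAAAAAAAAAAAAAAAAAAAAAAAAAAA  (len 192)
step 7: AAAAAAAAAAAAAAAAAAAAAAAAAAAAAAAAAAAAAAAAAAAAAAAAAAAAAAAAAA…AAAAAAAAAAAAAAAAAAAAAAAAAAAAAAAAAAAAAAAAAAAAAAAAAAAAAAAAAA  (len 384)
step 8: AAAAAAAAAAAAAAAAAAAAAAAAAAAAAAAAAAAAAAAAAAAAAAAAAAAAAAAAAA…AAAAAAAAAAAAAAAAAAAAAAAAAAAAAAAAAAAAAAAAAAAAAAAAAAAAAAAAAA  (len 768)
step 9: AAAAAAAAAAAAAAAAAAAAAAAAAAAAAAAAAAAAAAAAAAAAAAAAAAAAAAAAAA…AAAAAAAAAAAAAAAAAAAAAAAAAAAAAAAAAAAAAAAAAAAAAAAAAAAAAAAAAA  (len 1536)
step 10: AAAAAAAAAAAAAAAAAAAAAAAAAAAAAAAAAAAAAAAAAAAAAAAAAAAAAAAAAA…AAAAAAAAAAAAAAAAAAAAAAAAAAAAAAAAAAAAAAAAAAAAAAAAAAAAAAAAAA  (len 3072)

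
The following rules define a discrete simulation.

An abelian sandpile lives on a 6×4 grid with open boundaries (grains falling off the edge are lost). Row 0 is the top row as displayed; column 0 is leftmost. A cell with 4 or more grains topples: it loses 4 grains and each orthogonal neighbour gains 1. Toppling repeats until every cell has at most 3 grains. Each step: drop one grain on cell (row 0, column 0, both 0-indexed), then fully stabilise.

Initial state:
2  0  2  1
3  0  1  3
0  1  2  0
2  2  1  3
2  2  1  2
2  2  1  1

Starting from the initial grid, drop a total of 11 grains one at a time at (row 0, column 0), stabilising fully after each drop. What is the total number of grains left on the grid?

0) 2  0  2  1
3  0  1  3
0  1  2  0
2  2  1  3
2  2  1  2
2  2  1  1
1) 3  0  2  1
3  0  1  3
0  1  2  0
2  2  1  3
2  2  1  2
2  2  1  1
2) 1  1  2  1
0  1  1  3
1  1  2  0
2  2  1  3
2  2  1  2
2  2  1  1
3) 2  1  2  1
0  1  1  3
1  1  2  0
2  2  1  3
2  2  1  2
2  2  1  1
4) 3  1  2  1
0  1  1  3
1  1  2  0
2  2  1  3
2  2  1  2
2  2  1  1
5) 0  2  2  1
1  1  1  3
1  1  2  0
2  2  1  3
2  2  1  2
2  2  1  1
6) 1  2  2  1
1  1  1  3
1  1  2  0
2  2  1  3
2  2  1  2
2  2  1  1
7) 2  2  2  1
1  1  1  3
1  1  2  0
2  2  1  3
2  2  1  2
2  2  1  1
8) 3  2  2  1
1  1  1  3
1  1  2  0
2  2  1  3
2  2  1  2
2  2  1  1
9) 0  3  2  1
2  1  1  3
1  1  2  0
2  2  1  3
2  2  1  2
2  2  1  1
10) 1  3  2  1
2  1  1  3
1  1  2  0
2  2  1  3
2  2  1  2
2  2  1  1
11) 2  3  2  1
2  1  1  3
1  1  2  0
2  2  1  3
2  2  1  2
2  2  1  1

40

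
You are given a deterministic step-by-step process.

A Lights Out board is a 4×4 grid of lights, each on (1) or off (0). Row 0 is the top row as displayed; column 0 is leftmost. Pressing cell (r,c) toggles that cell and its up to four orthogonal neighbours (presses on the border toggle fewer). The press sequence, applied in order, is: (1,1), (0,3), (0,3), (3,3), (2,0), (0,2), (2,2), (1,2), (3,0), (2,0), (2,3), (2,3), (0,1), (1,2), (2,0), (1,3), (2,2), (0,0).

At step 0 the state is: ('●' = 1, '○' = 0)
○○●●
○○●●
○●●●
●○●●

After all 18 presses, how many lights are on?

8

t=0: ○○●●
○○●●
○●●●
●○●●
t=1: ○●●●
●●○●
○○●●
●○●●
t=2: ○●○○
●●○○
○○●●
●○●●
t=3: ○●●●
●●○●
○○●●
●○●●
t=4: ○●●●
●●○●
○○●○
●○○○
t=5: ○●●●
○●○●
●●●○
○○○○
t=6: ○○○○
○●●●
●●●○
○○○○
t=7: ○○○○
○●○●
●○○●
○○●○
t=8: ○○●○
○○●○
●○●●
○○●○
t=9: ○○●○
○○●○
○○●●
●●●○
t=10: ○○●○
●○●○
●●●●
○●●○
t=11: ○○●○
●○●●
●●○○
○●●●
t=12: ○○●○
●○●○
●●●●
○●●○
t=13: ●●○○
●●●○
●●●●
○●●○
t=14: ●●●○
●○○●
●●○●
○●●○
t=15: ●●●○
○○○●
○○○●
●●●○
t=16: ●●●●
○○●○
○○○○
●●●○
t=17: ●●●●
○○○○
○●●●
●●○○
t=18: ○○●●
●○○○
○●●●
●●○○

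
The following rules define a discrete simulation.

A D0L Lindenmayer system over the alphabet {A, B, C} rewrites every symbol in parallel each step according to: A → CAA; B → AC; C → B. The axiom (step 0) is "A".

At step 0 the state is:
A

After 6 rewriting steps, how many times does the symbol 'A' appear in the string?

101

[0] A
[1] CAA
[2] BCAACAA
[3] ACBCAACAABCAACAA
[4] CAABACBCAACAABCAACAAACBCAACAABCAACAA
[5] BCAACAAACCAABACBCAACAABCAACAAACBCAACAABCAACAACAABACBCAACAABCAACAAACBCAACAABCAACAA
[6] ACBCAACAABCAACAACAABBCAACAAACCAABACBCAACAABCAACAAACBCAACAA…CAACAAACBCAACAABCAACAACAABACBCAACAABCAACAAACBCAACAABCAACAA  (len 182)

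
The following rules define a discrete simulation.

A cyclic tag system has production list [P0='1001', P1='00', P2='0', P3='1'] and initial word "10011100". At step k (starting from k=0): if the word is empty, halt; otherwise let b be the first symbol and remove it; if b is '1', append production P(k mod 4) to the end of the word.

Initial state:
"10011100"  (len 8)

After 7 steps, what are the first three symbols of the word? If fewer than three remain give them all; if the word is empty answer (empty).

010

0) "10011100"  (len 8)
1) "00111001001"  (len 11)
2) "0111001001"  (len 10)
3) "111001001"  (len 9)
4) "110010011"  (len 9)
5) "100100111001"  (len 12)
6) "0010011100100"  (len 13)
7) "010011100100"  (len 12)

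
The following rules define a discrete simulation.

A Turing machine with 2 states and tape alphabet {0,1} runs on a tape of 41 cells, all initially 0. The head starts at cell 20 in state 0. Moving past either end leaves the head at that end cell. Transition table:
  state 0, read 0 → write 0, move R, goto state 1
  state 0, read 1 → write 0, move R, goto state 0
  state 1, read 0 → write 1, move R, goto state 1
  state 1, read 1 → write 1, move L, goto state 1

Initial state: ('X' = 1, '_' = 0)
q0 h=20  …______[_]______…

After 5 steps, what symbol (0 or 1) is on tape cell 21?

[0] q0 h=20  …______[_]______…
[1] q1 h=21  …______[_]______…
[2] q1 h=22  …_____X[_]______…
[3] q1 h=23  …____XX[_]______…
[4] q1 h=24  …___XXX[_]______…
[5] q1 h=25  …__XXXX[_]______…

1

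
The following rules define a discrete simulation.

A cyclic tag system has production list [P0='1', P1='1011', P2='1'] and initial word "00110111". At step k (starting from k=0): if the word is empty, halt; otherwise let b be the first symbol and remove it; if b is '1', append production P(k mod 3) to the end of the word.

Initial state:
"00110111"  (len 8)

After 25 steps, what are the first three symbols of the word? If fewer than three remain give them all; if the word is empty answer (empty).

[0] "00110111"  (len 8)
[1] "0110111"  (len 7)
[2] "110111"  (len 6)
[3] "101111"  (len 6)
[4] "011111"  (len 6)
[5] "11111"  (len 5)
[6] "11111"  (len 5)
[7] "11111"  (len 5)
[8] "11111011"  (len 8)
[9] "11110111"  (len 8)
[10] "11101111"  (len 8)
[11] "11011111011"  (len 11)
[12] "10111110111"  (len 11)
[13] "01111101111"  (len 11)
[14] "1111101111"  (len 10)
[15] "1111011111"  (len 10)
[16] "1110111111"  (len 10)
[17] "1101111111011"  (len 13)
[18] "1011111110111"  (len 13)
[19] "0111111101111"  (len 13)
[20] "111111101111"  (len 12)
[21] "111111011111"  (len 12)
[22] "111110111111"  (len 12)
[23] "111101111111011"  (len 15)
[24] "111011111110111"  (len 15)
[25] "110111111101111"  (len 15)

110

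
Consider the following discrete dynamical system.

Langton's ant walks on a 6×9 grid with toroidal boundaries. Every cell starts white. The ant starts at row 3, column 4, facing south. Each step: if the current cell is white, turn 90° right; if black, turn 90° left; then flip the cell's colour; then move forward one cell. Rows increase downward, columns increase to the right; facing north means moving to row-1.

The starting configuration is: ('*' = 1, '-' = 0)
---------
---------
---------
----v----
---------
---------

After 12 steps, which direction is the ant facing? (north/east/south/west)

[0] ---------
---------
---------
----v----
---------
---------
[1] ---------
---------
---------
---<*----
---------
---------
[2] ---------
---------
---^-----
---**----
---------
---------
[3] ---------
---------
---*>----
---**----
---------
---------
[4] ---------
---------
---**----
---*v----
---------
---------
[5] ---------
---------
---**----
---*->---
---------
---------
[6] ---------
---------
---**----
---*-*---
-----v---
---------
[7] ---------
---------
---**----
---*-*---
----<*---
---------
[8] ---------
---------
---**----
---*^*---
----**---
---------
[9] ---------
---------
---**----
---**>---
----**---
---------
[10] ---------
---------
---**^---
---**----
----**---
---------
[11] ---------
---------
---***>--
---**----
----**---
---------
[12] ---------
---------
---****--
---**-v--
----**---
---------

south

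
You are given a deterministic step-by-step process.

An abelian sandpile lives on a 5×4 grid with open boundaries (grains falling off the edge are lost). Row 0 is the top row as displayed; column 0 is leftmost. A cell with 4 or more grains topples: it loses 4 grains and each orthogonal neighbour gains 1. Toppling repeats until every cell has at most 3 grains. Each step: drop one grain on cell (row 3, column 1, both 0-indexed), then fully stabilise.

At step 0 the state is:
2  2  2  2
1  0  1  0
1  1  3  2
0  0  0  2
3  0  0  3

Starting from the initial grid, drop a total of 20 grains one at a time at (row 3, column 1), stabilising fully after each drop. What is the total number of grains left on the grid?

39

0) 2  2  2  2
1  0  1  0
1  1  3  2
0  0  0  2
3  0  0  3
1) 2  2  2  2
1  0  1  0
1  1  3  2
0  1  0  2
3  0  0  3
2) 2  2  2  2
1  0  1  0
1  1  3  2
0  2  0  2
3  0  0  3
3) 2  2  2  2
1  0  1  0
1  1  3  2
0  3  0  2
3  0  0  3
4) 2  2  2  2
1  0  1  0
1  2  3  2
1  0  1  2
3  1  0  3
5) 2  2  2  2
1  0  1  0
1  2  3  2
1  1  1  2
3  1  0  3
6) 2  2  2  2
1  0  1  0
1  2  3  2
1  2  1  2
3  1  0  3
7) 2  2  2  2
1  0  1  0
1  2  3  2
1  3  1  2
3  1  0  3
8) 2  2  2  2
1  0  1  0
1  3  3  2
2  0  2  2
3  2  0  3
9) 2  2  2  2
1  0  1  0
1  3  3  2
2  1  2  2
3  2  0  3
10) 2  2  2  2
1  0  1  0
1  3  3  2
2  2  2  2
3  2  0  3
11) 2  2  2  2
1  0  1  0
1  3  3  2
2  3  2  2
3  2  0  3
12) 2  2  2  2
1  1  2  0
2  1  1  3
3  2  0  3
3  3  1  3
13) 2  2  2  2
1  1  2  0
2  1  1  3
3  3  0  3
3  3  1  3
14) 2  2  2  2
1  1  2  0
3  2  1  3
1  2  1  3
1  1  2  3
15) 2  2  2  2
1  1  2  0
3  2  1  3
1  3  1  3
1  1  2  3
16) 2  2  2  2
1  1  2  0
3  3  1  3
2  0  2  3
1  2  2  3
17) 2  2  2  2
1  1  2  0
3  3  1  3
2  1  2  3
1  2  2  3
18) 2  2  2  2
1  1  2  0
3  3  1  3
2  2  2  3
1  2  2  3
19) 2  2  2  2
1  1  2  0
3  3  1  3
2  3  2  3
1  2  2  3
20) 2  2  2  2
2  2  2  0
1  1  2  3
0  2  3  3
2  3  2  3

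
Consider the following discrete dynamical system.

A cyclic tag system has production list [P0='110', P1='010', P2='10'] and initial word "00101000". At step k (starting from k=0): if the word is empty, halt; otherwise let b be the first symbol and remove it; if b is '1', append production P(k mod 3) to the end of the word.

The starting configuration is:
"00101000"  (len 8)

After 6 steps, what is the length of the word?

7

k=0  "00101000"  (len 8)
k=1  "0101000"  (len 7)
k=2  "101000"  (len 6)
k=3  "0100010"  (len 7)
k=4  "100010"  (len 6)
k=5  "00010010"  (len 8)
k=6  "0010010"  (len 7)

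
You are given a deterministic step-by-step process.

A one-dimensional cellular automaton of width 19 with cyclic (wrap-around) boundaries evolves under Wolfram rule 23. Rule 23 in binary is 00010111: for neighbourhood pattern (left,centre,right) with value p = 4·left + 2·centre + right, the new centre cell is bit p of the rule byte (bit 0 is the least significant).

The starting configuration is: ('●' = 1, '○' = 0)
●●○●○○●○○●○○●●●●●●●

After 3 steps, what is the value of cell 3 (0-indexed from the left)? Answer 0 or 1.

1

step 0: ●●○●○○●○○●○○●●●●●●●
step 1: ○○○●●●●●●●●●○○○○○○○
step 2: ●●●○○○○○○○○○●●●●●●●
step 3: ○○○●●●●●●●●●○○○○○○○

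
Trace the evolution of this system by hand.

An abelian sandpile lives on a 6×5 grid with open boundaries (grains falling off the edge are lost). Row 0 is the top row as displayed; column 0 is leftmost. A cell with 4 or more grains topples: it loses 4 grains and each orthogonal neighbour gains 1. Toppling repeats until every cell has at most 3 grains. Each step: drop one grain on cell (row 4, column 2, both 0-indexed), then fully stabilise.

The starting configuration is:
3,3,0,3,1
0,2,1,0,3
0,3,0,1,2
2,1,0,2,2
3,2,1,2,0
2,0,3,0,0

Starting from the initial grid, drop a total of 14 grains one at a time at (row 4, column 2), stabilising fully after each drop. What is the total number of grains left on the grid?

54

[0] 3,3,0,3,1
0,2,1,0,3
0,3,0,1,2
2,1,0,2,2
3,2,1,2,0
2,0,3,0,0
[1] 3,3,0,3,1
0,2,1,0,3
0,3,0,1,2
2,1,0,2,2
3,2,2,2,0
2,0,3,0,0
[2] 3,3,0,3,1
0,2,1,0,3
0,3,0,1,2
2,1,0,2,2
3,2,3,2,0
2,0,3,0,0
[3] 3,3,0,3,1
0,2,1,0,3
0,3,0,1,2
2,1,1,2,2
3,3,1,3,0
2,1,0,1,0
[4] 3,3,0,3,1
0,2,1,0,3
0,3,0,1,2
2,1,1,2,2
3,3,2,3,0
2,1,0,1,0
[5] 3,3,0,3,1
0,2,1,0,3
0,3,0,1,2
2,1,1,2,2
3,3,3,3,0
2,1,0,1,0
[6] 3,3,0,3,1
0,2,1,0,3
0,3,0,1,2
3,2,2,3,2
0,1,2,0,1
3,2,1,2,0
[7] 3,3,0,3,1
0,2,1,0,3
0,3,0,1,2
3,2,2,3,2
0,1,3,0,1
3,2,1,2,0
[8] 3,3,0,3,1
0,2,1,0,3
0,3,0,1,2
3,2,3,3,2
0,2,0,1,1
3,2,2,2,0
[9] 3,3,0,3,1
0,2,1,0,3
0,3,0,1,2
3,2,3,3,2
0,2,1,1,1
3,2,2,2,0
[10] 3,3,0,3,1
0,2,1,0,3
0,3,0,1,2
3,2,3,3,2
0,2,2,1,1
3,2,2,2,0
[11] 3,3,0,3,1
0,2,1,0,3
0,3,0,1,2
3,2,3,3,2
0,2,3,1,1
3,2,2,2,0
[12] 3,3,0,3,1
0,2,1,0,3
0,3,1,2,2
3,3,1,0,3
0,3,1,3,1
3,2,3,2,0
[13] 3,3,0,3,1
0,2,1,0,3
0,3,1,2,2
3,3,1,0,3
0,3,2,3,1
3,2,3,2,0
[14] 3,3,0,3,1
0,2,1,0,3
0,3,1,2,2
3,3,1,0,3
0,3,3,3,1
3,2,3,2,0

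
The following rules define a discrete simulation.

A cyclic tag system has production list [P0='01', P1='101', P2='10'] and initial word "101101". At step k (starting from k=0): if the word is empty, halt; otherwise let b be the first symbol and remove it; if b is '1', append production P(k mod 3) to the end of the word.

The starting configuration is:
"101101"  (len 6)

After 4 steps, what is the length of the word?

8

[0] "101101"  (len 6)
[1] "0110101"  (len 7)
[2] "110101"  (len 6)
[3] "1010110"  (len 7)
[4] "01011001"  (len 8)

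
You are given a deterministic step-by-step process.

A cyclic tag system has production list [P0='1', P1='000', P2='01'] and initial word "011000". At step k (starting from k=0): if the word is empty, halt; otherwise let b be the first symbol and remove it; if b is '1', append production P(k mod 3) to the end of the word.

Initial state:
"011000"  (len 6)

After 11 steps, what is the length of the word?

step 0: "011000"  (len 6)
step 1: "11000"  (len 5)
step 2: "1000000"  (len 7)
step 3: "00000001"  (len 8)
step 4: "0000001"  (len 7)
step 5: "000001"  (len 6)
step 6: "00001"  (len 5)
step 7: "0001"  (len 4)
step 8: "001"  (len 3)
step 9: "01"  (len 2)
step 10: "1"  (len 1)
step 11: "000"  (len 3)

3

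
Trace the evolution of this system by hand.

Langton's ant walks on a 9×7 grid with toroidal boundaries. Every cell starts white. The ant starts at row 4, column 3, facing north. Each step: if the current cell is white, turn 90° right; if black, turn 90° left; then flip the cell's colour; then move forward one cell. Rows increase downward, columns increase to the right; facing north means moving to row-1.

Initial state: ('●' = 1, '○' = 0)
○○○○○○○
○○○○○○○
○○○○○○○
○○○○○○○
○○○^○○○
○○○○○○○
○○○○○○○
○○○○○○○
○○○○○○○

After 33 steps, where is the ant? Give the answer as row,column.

6,2

step 0: ○○○○○○○
○○○○○○○
○○○○○○○
○○○○○○○
○○○^○○○
○○○○○○○
○○○○○○○
○○○○○○○
○○○○○○○
step 1: ○○○○○○○
○○○○○○○
○○○○○○○
○○○○○○○
○○○●>○○
○○○○○○○
○○○○○○○
○○○○○○○
○○○○○○○
step 2: ○○○○○○○
○○○○○○○
○○○○○○○
○○○○○○○
○○○●●○○
○○○○v○○
○○○○○○○
○○○○○○○
○○○○○○○
step 3: ○○○○○○○
○○○○○○○
○○○○○○○
○○○○○○○
○○○●●○○
○○○<●○○
○○○○○○○
○○○○○○○
○○○○○○○
step 4: ○○○○○○○
○○○○○○○
○○○○○○○
○○○○○○○
○○○^●○○
○○○●●○○
○○○○○○○
○○○○○○○
○○○○○○○
step 5: ○○○○○○○
○○○○○○○
○○○○○○○
○○○○○○○
○○<○●○○
○○○●●○○
○○○○○○○
○○○○○○○
○○○○○○○
step 6: ○○○○○○○
○○○○○○○
○○○○○○○
○○^○○○○
○○●○●○○
○○○●●○○
○○○○○○○
○○○○○○○
○○○○○○○
step 7: ○○○○○○○
○○○○○○○
○○○○○○○
○○●>○○○
○○●○●○○
○○○●●○○
○○○○○○○
○○○○○○○
○○○○○○○
step 8: ○○○○○○○
○○○○○○○
○○○○○○○
○○●●○○○
○○●v●○○
○○○●●○○
○○○○○○○
○○○○○○○
○○○○○○○
step 9: ○○○○○○○
○○○○○○○
○○○○○○○
○○●●○○○
○○<●●○○
○○○●●○○
○○○○○○○
○○○○○○○
○○○○○○○
step 10: ○○○○○○○
○○○○○○○
○○○○○○○
○○●●○○○
○○○●●○○
○○v●●○○
○○○○○○○
○○○○○○○
○○○○○○○
step 11: ○○○○○○○
○○○○○○○
○○○○○○○
○○●●○○○
○○○●●○○
○<●●●○○
○○○○○○○
○○○○○○○
○○○○○○○
step 12: ○○○○○○○
○○○○○○○
○○○○○○○
○○●●○○○
○^○●●○○
○●●●●○○
○○○○○○○
○○○○○○○
○○○○○○○
step 13: ○○○○○○○
○○○○○○○
○○○○○○○
○○●●○○○
○●>●●○○
○●●●●○○
○○○○○○○
○○○○○○○
○○○○○○○
step 14: ○○○○○○○
○○○○○○○
○○○○○○○
○○●●○○○
○●●●●○○
○●v●●○○
○○○○○○○
○○○○○○○
○○○○○○○
step 15: ○○○○○○○
○○○○○○○
○○○○○○○
○○●●○○○
○●●●●○○
○●○>●○○
○○○○○○○
○○○○○○○
○○○○○○○
step 16: ○○○○○○○
○○○○○○○
○○○○○○○
○○●●○○○
○●●^●○○
○●○○●○○
○○○○○○○
○○○○○○○
○○○○○○○
step 17: ○○○○○○○
○○○○○○○
○○○○○○○
○○●●○○○
○●<○●○○
○●○○●○○
○○○○○○○
○○○○○○○
○○○○○○○
step 18: ○○○○○○○
○○○○○○○
○○○○○○○
○○●●○○○
○●○○●○○
○●v○●○○
○○○○○○○
○○○○○○○
○○○○○○○
step 19: ○○○○○○○
○○○○○○○
○○○○○○○
○○●●○○○
○●○○●○○
○<●○●○○
○○○○○○○
○○○○○○○
○○○○○○○
step 20: ○○○○○○○
○○○○○○○
○○○○○○○
○○●●○○○
○●○○●○○
○○●○●○○
○v○○○○○
○○○○○○○
○○○○○○○
step 21: ○○○○○○○
○○○○○○○
○○○○○○○
○○●●○○○
○●○○●○○
○○●○●○○
<●○○○○○
○○○○○○○
○○○○○○○
step 22: ○○○○○○○
○○○○○○○
○○○○○○○
○○●●○○○
○●○○●○○
^○●○●○○
●●○○○○○
○○○○○○○
○○○○○○○
step 23: ○○○○○○○
○○○○○○○
○○○○○○○
○○●●○○○
○●○○●○○
●>●○●○○
●●○○○○○
○○○○○○○
○○○○○○○
step 24: ○○○○○○○
○○○○○○○
○○○○○○○
○○●●○○○
○●○○●○○
●●●○●○○
●v○○○○○
○○○○○○○
○○○○○○○
step 25: ○○○○○○○
○○○○○○○
○○○○○○○
○○●●○○○
○●○○●○○
●●●○●○○
●○>○○○○
○○○○○○○
○○○○○○○
step 26: ○○○○○○○
○○○○○○○
○○○○○○○
○○●●○○○
○●○○●○○
●●●○●○○
●○●○○○○
○○v○○○○
○○○○○○○
step 27: ○○○○○○○
○○○○○○○
○○○○○○○
○○●●○○○
○●○○●○○
●●●○●○○
●○●○○○○
○<●○○○○
○○○○○○○
step 28: ○○○○○○○
○○○○○○○
○○○○○○○
○○●●○○○
○●○○●○○
●●●○●○○
●^●○○○○
○●●○○○○
○○○○○○○
step 29: ○○○○○○○
○○○○○○○
○○○○○○○
○○●●○○○
○●○○●○○
●●●○●○○
●●>○○○○
○●●○○○○
○○○○○○○
step 30: ○○○○○○○
○○○○○○○
○○○○○○○
○○●●○○○
○●○○●○○
●●^○●○○
●●○○○○○
○●●○○○○
○○○○○○○
step 31: ○○○○○○○
○○○○○○○
○○○○○○○
○○●●○○○
○●○○●○○
●<○○●○○
●●○○○○○
○●●○○○○
○○○○○○○
step 32: ○○○○○○○
○○○○○○○
○○○○○○○
○○●●○○○
○●○○●○○
●○○○●○○
●v○○○○○
○●●○○○○
○○○○○○○
step 33: ○○○○○○○
○○○○○○○
○○○○○○○
○○●●○○○
○●○○●○○
●○○○●○○
●○>○○○○
○●●○○○○
○○○○○○○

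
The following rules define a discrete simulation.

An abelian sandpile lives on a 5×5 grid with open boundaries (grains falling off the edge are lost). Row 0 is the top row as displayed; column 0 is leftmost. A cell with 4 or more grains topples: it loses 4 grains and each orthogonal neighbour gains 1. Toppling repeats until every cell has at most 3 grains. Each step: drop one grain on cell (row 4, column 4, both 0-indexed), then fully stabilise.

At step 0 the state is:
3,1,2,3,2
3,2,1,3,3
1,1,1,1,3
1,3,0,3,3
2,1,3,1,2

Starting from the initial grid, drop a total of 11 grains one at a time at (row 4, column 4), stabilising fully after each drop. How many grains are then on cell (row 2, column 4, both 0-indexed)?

3

0) 3,1,2,3,2
3,2,1,3,3
1,1,1,1,3
1,3,0,3,3
2,1,3,1,2
1) 3,1,2,3,2
3,2,1,3,3
1,1,1,1,3
1,3,0,3,3
2,1,3,1,3
2) 3,1,3,1,0
3,2,2,2,2
1,1,2,0,2
1,3,1,1,2
2,1,3,3,1
3) 3,1,3,1,0
3,2,2,2,2
1,1,2,0,2
1,3,1,1,2
2,1,3,3,2
4) 3,1,3,1,0
3,2,2,2,2
1,1,2,0,2
1,3,1,1,2
2,1,3,3,3
5) 3,1,3,1,0
3,2,2,2,2
1,1,2,0,2
1,3,2,2,3
2,2,0,1,1
6) 3,1,3,1,0
3,2,2,2,2
1,1,2,0,2
1,3,2,2,3
2,2,0,1,2
7) 3,1,3,1,0
3,2,2,2,2
1,1,2,0,2
1,3,2,2,3
2,2,0,1,3
8) 3,1,3,1,0
3,2,2,2,2
1,1,2,0,3
1,3,2,3,0
2,2,0,2,1
9) 3,1,3,1,0
3,2,2,2,2
1,1,2,0,3
1,3,2,3,0
2,2,0,2,2
10) 3,1,3,1,0
3,2,2,2,2
1,1,2,0,3
1,3,2,3,0
2,2,0,2,3
11) 3,1,3,1,0
3,2,2,2,2
1,1,2,0,3
1,3,2,3,1
2,2,0,3,0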